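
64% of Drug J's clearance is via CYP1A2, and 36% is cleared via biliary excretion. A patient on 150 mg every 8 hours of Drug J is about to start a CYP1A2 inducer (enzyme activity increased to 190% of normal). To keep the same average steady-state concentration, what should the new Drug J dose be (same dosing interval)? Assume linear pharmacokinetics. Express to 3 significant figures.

236 mg

The CYP1A2 pathway (64% of clearance) rises to 1.9× activity: 0.64 × 1.9 = 1.216.
The remaining 36% of clearance is unaffected.
CL_new/CL_old = 1.216 + 0.36 = 1.576.
Css,avg = (dose rate)/CL, so holding Css fixed requires dose ∝ CL: 150 × 1.576 = 236 mg.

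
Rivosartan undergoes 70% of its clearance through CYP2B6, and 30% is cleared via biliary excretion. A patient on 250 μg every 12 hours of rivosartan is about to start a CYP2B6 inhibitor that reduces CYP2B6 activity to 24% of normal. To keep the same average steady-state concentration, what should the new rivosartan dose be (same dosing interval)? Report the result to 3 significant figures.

The CYP2B6 pathway (70% of clearance) drops to 0.24× activity: 0.7 × 0.24 = 0.168.
The remaining 30% of clearance is unaffected.
New clearance relative to baseline: 0.168 + 0.3 = 0.468.
To maintain the same steady-state level, dose must scale with clearance: new dose = 250 × 0.468 = 117 μg.

117 μg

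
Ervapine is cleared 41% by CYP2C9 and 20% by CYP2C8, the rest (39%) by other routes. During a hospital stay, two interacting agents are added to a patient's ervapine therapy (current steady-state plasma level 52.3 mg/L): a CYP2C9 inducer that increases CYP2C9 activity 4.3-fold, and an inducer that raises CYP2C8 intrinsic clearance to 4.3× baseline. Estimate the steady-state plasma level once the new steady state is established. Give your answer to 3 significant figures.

17.4 mg/L

The CYP2C9 pathway (41% of clearance) is boosted to 4.3× activity: 0.41 × 4.3 = 1.763.
The CYP2C8 pathway (20% of clearance) is boosted to 4.3× activity: 0.2 × 4.3 = 0.86.
The remaining 39% of clearance is unaffected.
New clearance relative to baseline: 1.763 + 0.86 + 0.39 = 3.013.
Steady-state plasma level ∝ 1/CL: new value = 52.3 / 3.013 = 17.4 mg/L.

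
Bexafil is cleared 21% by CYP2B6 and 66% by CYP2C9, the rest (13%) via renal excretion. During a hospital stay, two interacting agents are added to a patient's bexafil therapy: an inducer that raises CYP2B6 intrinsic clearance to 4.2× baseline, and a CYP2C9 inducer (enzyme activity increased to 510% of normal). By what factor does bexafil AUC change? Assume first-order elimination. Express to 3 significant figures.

CYP2B6: 0.21 × 4.2 = 0.882
CYP2C9: 0.66 × 5.1 = 3.366
Other: 0.13 (unchanged)
Relative clearance = 0.882 + 3.366 + 0.13 = 4.378.
Net AUC ratio = 1 / 4.378 = 0.228.

0.228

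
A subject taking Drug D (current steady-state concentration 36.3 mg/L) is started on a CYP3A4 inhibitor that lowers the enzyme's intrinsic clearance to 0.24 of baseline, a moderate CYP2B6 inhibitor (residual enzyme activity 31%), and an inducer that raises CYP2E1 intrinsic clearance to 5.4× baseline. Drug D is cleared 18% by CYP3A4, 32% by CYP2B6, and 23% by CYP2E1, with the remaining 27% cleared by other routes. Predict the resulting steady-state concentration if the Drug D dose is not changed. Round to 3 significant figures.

21.9 mg/L

The CYP3A4 pathway (18% of clearance) is reduced to 0.24× activity: 0.18 × 0.24 = 0.0432.
The CYP2B6 pathway (32% of clearance) drops to 0.31× activity: 0.32 × 0.31 = 0.0992.
The CYP2E1 pathway (23% of clearance) increases to 5.4× activity: 0.23 × 5.4 = 1.242.
The remaining 27% of clearance is unaffected.
New clearance relative to baseline: 0.0432 + 0.0992 + 1.242 + 0.27 = 1.6544.
New steady-state concentration = 36.3 / 1.6544 = 21.9 mg/L (concentration scales inversely with clearance).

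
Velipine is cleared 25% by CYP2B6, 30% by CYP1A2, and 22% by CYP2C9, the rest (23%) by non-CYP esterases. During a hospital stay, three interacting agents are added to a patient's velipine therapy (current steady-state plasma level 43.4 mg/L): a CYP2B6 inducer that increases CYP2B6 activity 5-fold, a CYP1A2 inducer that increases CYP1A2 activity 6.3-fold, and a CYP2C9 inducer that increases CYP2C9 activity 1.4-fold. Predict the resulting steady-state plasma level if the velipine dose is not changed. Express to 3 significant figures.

The CYP2B6 pathway (25% of clearance) is boosted to 5× activity: 0.25 × 5 = 1.25.
The CYP1A2 pathway (30% of clearance) increases to 6.3× activity: 0.3 × 6.3 = 1.89.
The CYP2C9 pathway (22% of clearance) rises to 1.4× activity: 0.22 × 1.4 = 0.308.
Non-CYP routes (23%) are unchanged.
New clearance relative to baseline: 1.25 + 1.89 + 0.308 + 0.23 = 3.678.
New steady-state plasma level = 43.4 / 3.678 = 11.8 mg/L (concentration scales inversely with clearance).

11.8 mg/L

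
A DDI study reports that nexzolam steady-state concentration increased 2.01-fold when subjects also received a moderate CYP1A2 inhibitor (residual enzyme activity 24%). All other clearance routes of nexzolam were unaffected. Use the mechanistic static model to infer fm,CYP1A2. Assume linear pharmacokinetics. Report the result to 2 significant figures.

CL'/CL = 1 / 2.01 = 0.4975
0.24·fm + (1 − fm) = 0.4975
fm = (0.4975 − 1) / (0.24 − 1) = 0.66

0.66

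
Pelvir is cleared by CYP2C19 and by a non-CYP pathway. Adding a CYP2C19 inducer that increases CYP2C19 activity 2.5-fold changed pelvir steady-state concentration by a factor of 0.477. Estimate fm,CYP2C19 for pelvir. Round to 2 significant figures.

0.73

Let x = fm,CYP2C19. Because steady-state concentration ∝ 1/CL, relative clearance rose to 1/0.477 = 2.096.
Setting x·2.5 + (1 − x) = 2.096 and solving: x = (2.096 − 1)/(2.5 − 1) = 0.73.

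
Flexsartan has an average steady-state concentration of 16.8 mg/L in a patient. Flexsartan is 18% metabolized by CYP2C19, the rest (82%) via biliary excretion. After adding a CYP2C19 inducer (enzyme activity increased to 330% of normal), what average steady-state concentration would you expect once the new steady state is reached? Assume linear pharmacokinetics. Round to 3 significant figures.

The CYP2C19 pathway (18% of clearance) rises to 3.3× activity: 0.18 × 3.3 = 0.594.
The remaining 82% of clearance is unaffected.
CL_new/CL_old = 0.594 + 0.82 = 1.414.
With dosing unchanged, average steady-state concentration scales as 1/CL: 16.8 / 1.414 = 11.9 mg/L.

11.9 mg/L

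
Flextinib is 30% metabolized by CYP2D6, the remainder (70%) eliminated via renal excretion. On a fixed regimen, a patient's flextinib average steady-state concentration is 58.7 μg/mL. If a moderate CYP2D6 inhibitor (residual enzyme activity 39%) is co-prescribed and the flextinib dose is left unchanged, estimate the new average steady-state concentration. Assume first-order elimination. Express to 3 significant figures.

71.8 μg/mL

The CYP2D6 pathway (30% of clearance) falls to 0.39× activity: 0.3 × 0.39 = 0.117.
Non-CYP routes (70%) are unchanged.
Relative clearance = 0.117 + 0.7 = 0.817.
With dosing unchanged, average steady-state concentration scales as 1/CL: 58.7 / 0.817 = 71.8 μg/mL.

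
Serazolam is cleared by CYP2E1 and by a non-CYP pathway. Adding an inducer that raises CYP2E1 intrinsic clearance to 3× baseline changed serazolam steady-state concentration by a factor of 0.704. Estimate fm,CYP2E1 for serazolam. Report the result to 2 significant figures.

CL'/CL = 1 / 0.704 = 1.42
3·fm + (1 − fm) = 1.42
fm = (1.42 − 1) / (3 − 1) = 0.21

0.21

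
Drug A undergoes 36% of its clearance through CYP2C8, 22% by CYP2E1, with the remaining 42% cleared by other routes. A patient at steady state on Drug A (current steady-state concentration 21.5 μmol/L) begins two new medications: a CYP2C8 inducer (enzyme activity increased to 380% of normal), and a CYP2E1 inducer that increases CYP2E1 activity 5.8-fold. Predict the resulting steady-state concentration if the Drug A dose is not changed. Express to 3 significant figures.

7.02 μmol/L

The CYP2C8 pathway (36% of clearance) increases to 3.8× activity: 0.36 × 3.8 = 1.368.
The CYP2E1 pathway (22% of clearance) is boosted to 5.8× activity: 0.22 × 5.8 = 1.276.
Non-CYP routes (42%) are unchanged.
Relative clearance = 1.368 + 1.276 + 0.42 = 3.064.
New steady-state concentration = 21.5 / 3.064 = 7.02 μmol/L (concentration scales inversely with clearance).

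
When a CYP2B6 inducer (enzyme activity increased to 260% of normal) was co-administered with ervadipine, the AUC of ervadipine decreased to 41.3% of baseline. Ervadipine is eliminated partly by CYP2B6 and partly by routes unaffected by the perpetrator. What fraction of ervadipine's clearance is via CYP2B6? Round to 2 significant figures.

CL'/CL = 1 / 0.413 = 2.421
2.6·fm + (1 − fm) = 2.421
fm = (2.421 − 1) / (2.6 − 1) = 0.89

0.89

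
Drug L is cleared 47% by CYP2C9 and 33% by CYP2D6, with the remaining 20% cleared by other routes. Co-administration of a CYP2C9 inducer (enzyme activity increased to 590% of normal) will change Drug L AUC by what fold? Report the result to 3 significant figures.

0.303

The CYP2C9 pathway (47% of clearance) is boosted to 5.9× activity: 0.47 × 5.9 = 2.773.
CYP2D6 (33%) and the residual 20% are unaffected.
CL_new/CL_old = 2.773 + 0.33 + 0.2 = 3.303.
AUC ratio = CL_old/CL_new = 1 / 3.303 = 0.303.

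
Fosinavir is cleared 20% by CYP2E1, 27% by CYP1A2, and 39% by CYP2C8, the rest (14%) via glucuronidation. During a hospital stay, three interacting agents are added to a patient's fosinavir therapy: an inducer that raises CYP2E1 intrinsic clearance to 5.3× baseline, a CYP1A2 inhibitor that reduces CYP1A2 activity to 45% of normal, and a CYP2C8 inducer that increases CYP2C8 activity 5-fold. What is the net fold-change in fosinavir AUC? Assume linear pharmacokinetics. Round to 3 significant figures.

The CYP2E1 pathway (20% of clearance) is boosted to 5.3× activity: 0.2 × 5.3 = 1.06.
The CYP1A2 pathway (27% of clearance) is reduced to 0.45× activity: 0.27 × 0.45 = 0.1215.
The CYP2C8 pathway (39% of clearance) is boosted to 5× activity: 0.39 × 5 = 1.95.
The remaining 14% of clearance is unaffected.
Relative clearance = 1.06 + 0.1215 + 1.95 + 0.14 = 3.2715.
AUC ∝ 1/CL: fold-change = 1 / 3.2715 = 0.306.

0.306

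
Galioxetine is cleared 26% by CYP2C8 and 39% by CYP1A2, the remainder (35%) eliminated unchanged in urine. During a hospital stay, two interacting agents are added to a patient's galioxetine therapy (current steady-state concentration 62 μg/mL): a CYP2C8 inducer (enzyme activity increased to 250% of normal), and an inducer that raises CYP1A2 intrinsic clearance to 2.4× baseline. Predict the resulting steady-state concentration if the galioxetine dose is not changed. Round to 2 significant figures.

32 μg/mL

The CYP2C8 pathway (26% of clearance) is boosted to 2.5× activity: 0.26 × 2.5 = 0.65.
The CYP1A2 pathway (39% of clearance) is boosted to 2.4× activity: 0.39 × 2.4 = 0.936.
Non-CYP routes (35%) are unchanged.
New clearance relative to baseline: 0.65 + 0.936 + 0.35 = 1.936.
Steady-state concentration ∝ 1/CL: new value = 62 / 1.936 = 32 μg/mL.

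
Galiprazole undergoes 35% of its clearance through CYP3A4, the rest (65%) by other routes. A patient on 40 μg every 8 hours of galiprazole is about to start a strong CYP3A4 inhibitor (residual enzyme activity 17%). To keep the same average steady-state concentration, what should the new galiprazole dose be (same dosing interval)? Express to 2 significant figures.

The CYP3A4 pathway (35% of clearance) drops to 0.17× activity: 0.35 × 0.17 = 0.0595.
Non-CYP routes (65%) are unchanged.
Relative clearance = 0.0595 + 0.65 = 0.7095.
To maintain the same steady-state level, dose must scale with clearance: new dose = 40 × 0.7095 = 28 μg.

28 μg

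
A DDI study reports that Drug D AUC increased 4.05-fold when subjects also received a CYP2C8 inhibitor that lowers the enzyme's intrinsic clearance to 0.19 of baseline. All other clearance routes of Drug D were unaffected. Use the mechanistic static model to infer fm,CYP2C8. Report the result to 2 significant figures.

0.93

Write x for the fraction cleared via CYP2C8. The observed AUC change means clearance fell to 1/4.05 = 0.2469 of baseline.
Setting x·0.19 + (1 − x) = 0.2469 and solving: x = (0.2469 − 1)/(0.19 − 1) = 0.93.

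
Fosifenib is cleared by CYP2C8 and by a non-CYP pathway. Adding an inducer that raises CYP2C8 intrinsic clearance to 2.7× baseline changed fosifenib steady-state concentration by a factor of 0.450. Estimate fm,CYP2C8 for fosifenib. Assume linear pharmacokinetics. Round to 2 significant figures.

CL'/CL = 1 / 0.450 = 2.222
2.7·fm + (1 − fm) = 2.222
fm = (2.222 − 1) / (2.7 − 1) = 0.72

0.72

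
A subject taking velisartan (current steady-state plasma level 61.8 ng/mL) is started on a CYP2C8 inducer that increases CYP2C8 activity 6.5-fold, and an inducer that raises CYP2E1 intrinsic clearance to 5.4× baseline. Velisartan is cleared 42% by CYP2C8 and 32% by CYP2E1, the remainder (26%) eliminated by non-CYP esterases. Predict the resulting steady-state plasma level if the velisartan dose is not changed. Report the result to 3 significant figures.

CYP2C8: 0.42 × 6.5 = 2.73
CYP2E1: 0.32 × 5.4 = 1.728
Other: 0.26 (unchanged)
CL_new/CL_old = 2.73 + 1.728 + 0.26 = 4.718.
Dividing the baseline by the relative clearance: 61.8 / 4.718 = 13.1 ng/mL.

13.1 ng/mL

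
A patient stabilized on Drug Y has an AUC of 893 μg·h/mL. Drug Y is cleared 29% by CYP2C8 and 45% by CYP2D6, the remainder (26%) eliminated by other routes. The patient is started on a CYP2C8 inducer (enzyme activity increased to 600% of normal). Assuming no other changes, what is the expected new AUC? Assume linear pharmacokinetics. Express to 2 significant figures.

The CYP2C8 pathway (29% of clearance) is boosted to 6× activity: 0.29 × 6 = 1.74.
CYP2D6 (45%) and the residual 26% are unaffected.
New clearance relative to baseline: 1.74 + 0.45 + 0.26 = 2.45.
With dosing unchanged, AUC scales as 1/CL: 893 / 2.45 = 3.6 × 10² μg·h/mL.

3.6 × 10² μg·h/mL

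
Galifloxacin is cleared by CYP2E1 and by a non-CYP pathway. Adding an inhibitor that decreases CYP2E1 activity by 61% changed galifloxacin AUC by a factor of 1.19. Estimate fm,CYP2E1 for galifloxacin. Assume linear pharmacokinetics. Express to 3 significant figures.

Let x = fm,CYP2E1. Because AUC ∝ 1/CL, relative clearance fell to 1/1.19 = 0.8403.
Setting x·0.39 + (1 − x) = 0.8403 and solving: x = (0.8403 − 1)/(0.39 − 1) = 0.262.

0.262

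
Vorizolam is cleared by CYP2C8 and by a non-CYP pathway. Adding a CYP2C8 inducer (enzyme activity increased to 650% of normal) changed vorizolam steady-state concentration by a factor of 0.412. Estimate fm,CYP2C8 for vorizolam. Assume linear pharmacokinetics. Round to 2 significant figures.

0.26

Let x = fm,CYP2C8. Because steady-state concentration ∝ 1/CL, relative clearance rose to 1/0.412 = 2.427.
Only the CYP2C8 route changed, so 2.427 = x·6.5 + (1 − x), giving x = 0.26.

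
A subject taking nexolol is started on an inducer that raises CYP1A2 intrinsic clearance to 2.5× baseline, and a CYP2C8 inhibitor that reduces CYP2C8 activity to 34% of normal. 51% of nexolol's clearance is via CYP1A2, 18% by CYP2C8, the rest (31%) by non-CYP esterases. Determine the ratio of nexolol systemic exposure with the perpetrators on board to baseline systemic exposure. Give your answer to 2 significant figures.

0.61

The CYP1A2 pathway (51% of clearance) is boosted to 2.5× activity: 0.51 × 2.5 = 1.275.
The CYP2C8 pathway (18% of clearance) drops to 0.34× activity: 0.18 × 0.34 = 0.0612.
The remaining 31% of clearance is unaffected.
New clearance relative to baseline: 1.275 + 0.0612 + 0.31 = 1.6462.
Systemic exposure ∝ 1/CL: fold-change = 1 / 1.6462 = 0.61.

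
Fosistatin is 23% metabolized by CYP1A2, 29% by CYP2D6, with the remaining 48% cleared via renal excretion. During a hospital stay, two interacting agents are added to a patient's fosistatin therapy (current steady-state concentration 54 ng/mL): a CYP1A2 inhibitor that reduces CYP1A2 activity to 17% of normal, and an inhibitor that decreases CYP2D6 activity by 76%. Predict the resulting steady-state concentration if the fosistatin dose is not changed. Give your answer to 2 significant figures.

CYP1A2: 0.23 × 0.17 = 0.0391
CYP2D6: 0.29 × 0.24 = 0.0696
Other: 0.48 (unchanged)
CL_new/CL_old = 0.0391 + 0.0696 + 0.48 = 0.5887.
Steady-state concentration ∝ 1/CL: new value = 54 / 0.5887 = 92 ng/mL.

92 ng/mL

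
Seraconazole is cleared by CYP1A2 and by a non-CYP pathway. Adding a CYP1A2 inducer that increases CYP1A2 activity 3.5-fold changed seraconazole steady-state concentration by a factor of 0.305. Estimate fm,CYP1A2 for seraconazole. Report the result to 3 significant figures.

0.911

Call the CYP1A2 fraction fm. After the interaction, CL_new/CL_old = fm × 3.5 + (1 − fm).
Steady-state concentration ratio = 1 / (new CL fraction), so new CL fraction = 1 / 0.305 = 3.279.
fm × 3.5 + 1 − fm = 3.279  ⇒  fm × (3.5 − 1) = 2.279  ⇒  fm = 0.911.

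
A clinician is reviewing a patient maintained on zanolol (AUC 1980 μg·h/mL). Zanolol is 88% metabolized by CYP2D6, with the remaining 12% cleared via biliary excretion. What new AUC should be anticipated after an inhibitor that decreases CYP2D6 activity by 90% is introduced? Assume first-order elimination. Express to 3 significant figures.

9.52 × 10³ μg·h/mL

The CYP2D6 pathway (88% of clearance) is reduced to 0.1× activity: 0.88 × 0.1 = 0.088.
The remaining 12% of clearance is unaffected.
New clearance relative to baseline: 0.088 + 0.12 = 0.208.
New AUC = baseline ÷ relative clearance = 1980 / 0.208 = 9.52 × 10³ μg·h/mL.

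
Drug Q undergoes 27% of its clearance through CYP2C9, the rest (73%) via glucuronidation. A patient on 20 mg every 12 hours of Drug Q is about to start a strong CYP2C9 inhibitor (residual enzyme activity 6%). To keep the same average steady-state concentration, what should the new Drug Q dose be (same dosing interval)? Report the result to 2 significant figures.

CYP2C9: 0.27 × 0.06 = 0.0162
Other: 0.73 (unchanged)
New clearance relative to baseline: 0.0162 + 0.73 = 0.7462.
Exposure is unchanged when dose changes in proportion to clearance. New dose = 20 mg × 0.7462 = 15 mg.

15 mg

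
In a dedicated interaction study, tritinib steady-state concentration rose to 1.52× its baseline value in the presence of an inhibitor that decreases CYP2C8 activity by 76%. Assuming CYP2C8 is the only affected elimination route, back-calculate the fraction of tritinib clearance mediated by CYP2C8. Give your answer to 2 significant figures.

CL'/CL = 1 / 1.52 = 0.6579
0.24·fm + (1 − fm) = 0.6579
fm = (0.6579 − 1) / (0.24 − 1) = 0.45

0.45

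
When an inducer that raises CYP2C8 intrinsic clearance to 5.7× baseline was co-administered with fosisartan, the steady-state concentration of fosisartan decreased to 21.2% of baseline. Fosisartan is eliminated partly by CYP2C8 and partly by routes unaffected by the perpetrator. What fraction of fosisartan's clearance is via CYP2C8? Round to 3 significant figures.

Write x for the fraction cleared via CYP2C8. The observed steady-state concentration change means clearance rose to 1/0.212 = 4.717 of baseline.
Only the CYP2C8 route changed, so 4.717 = x·5.7 + (1 − x), giving x = 0.791.

0.791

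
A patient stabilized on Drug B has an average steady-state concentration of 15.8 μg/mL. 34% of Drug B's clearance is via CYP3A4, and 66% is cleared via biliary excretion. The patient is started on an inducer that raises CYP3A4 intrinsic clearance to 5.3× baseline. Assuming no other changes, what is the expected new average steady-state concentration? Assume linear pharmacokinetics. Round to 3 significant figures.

The CYP3A4 pathway (34% of clearance) is boosted to 5.3× activity: 0.34 × 5.3 = 1.802.
Non-CYP routes (66%) are unchanged.
New clearance relative to baseline: 1.802 + 0.66 = 2.462.
New average steady-state concentration = baseline ÷ relative clearance = 15.8 / 2.462 = 6.42 μg/mL.

6.42 μg/mL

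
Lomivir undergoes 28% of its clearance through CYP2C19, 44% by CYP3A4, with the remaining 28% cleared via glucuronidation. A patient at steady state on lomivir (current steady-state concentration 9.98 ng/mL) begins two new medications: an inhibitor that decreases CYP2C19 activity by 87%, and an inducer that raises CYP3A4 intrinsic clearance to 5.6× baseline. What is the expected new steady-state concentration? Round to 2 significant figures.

3.6 ng/mL

CYP2C19: 0.28 × 0.13 = 0.0364
CYP3A4: 0.44 × 5.6 = 2.464
Other: 0.28 (unchanged)
CL_new/CL_old = 0.0364 + 2.464 + 0.28 = 2.7804.
New steady-state concentration = 9.98 / 2.7804 = 3.6 ng/mL (concentration scales inversely with clearance).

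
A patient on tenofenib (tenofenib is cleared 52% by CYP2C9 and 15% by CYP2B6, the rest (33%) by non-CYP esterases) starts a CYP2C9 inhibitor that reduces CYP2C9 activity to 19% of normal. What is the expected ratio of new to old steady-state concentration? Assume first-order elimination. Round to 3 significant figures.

1.73

The CYP2C9 pathway (52% of clearance) drops to 0.19× activity: 0.52 × 0.19 = 0.0988.
CYP2B6 (15%) and the residual 33% are unaffected.
CL_new/CL_old = 0.0988 + 0.15 + 0.33 = 0.5788.
Steady-state concentration is inversely proportional to clearance, so the fold-change is 1 / 0.5788 = 1.73.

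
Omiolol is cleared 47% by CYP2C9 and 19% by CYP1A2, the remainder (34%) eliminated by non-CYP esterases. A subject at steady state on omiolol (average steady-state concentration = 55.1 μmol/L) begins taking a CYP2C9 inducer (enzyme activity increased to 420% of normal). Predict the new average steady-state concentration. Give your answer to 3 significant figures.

22.0 μmol/L

The CYP2C9 pathway (47% of clearance) increases to 4.2× activity: 0.47 × 4.2 = 1.974.
CYP1A2 (19%) and the residual 34% are unaffected.
CL_new/CL_old = 1.974 + 0.19 + 0.34 = 2.504.
With dosing unchanged, average steady-state concentration scales as 1/CL: 55.1 / 2.504 = 22.0 μmol/L.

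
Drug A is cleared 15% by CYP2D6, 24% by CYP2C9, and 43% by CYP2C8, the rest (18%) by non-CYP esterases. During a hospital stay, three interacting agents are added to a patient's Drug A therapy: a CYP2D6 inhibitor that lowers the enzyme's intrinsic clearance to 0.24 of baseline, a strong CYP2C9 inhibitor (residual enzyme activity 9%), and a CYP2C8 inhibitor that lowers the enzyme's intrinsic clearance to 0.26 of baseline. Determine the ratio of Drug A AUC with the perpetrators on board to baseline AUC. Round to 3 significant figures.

The CYP2D6 pathway (15% of clearance) drops to 0.24× activity: 0.15 × 0.24 = 0.036.
The CYP2C9 pathway (24% of clearance) is reduced to 0.09× activity: 0.24 × 0.09 = 0.0216.
The CYP2C8 pathway (43% of clearance) drops to 0.26× activity: 0.43 × 0.26 = 0.1118.
The remaining 18% of clearance is unaffected.
New clearance relative to baseline: 0.036 + 0.0216 + 0.1118 + 0.18 = 0.3494.
Because AUC varies inversely with clearance, the combined effect is 1 / 0.3494 = 2.86.

2.86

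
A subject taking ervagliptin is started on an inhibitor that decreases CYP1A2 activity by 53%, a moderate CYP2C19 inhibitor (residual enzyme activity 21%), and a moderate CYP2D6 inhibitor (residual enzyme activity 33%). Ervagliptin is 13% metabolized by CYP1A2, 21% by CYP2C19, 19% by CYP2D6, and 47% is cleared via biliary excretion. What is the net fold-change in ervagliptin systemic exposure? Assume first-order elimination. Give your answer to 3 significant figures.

The CYP1A2 pathway (13% of clearance) falls to 0.47× activity: 0.13 × 0.47 = 0.0611.
The CYP2C19 pathway (21% of clearance) drops to 0.21× activity: 0.21 × 0.21 = 0.0441.
The CYP2D6 pathway (19% of clearance) falls to 0.33× activity: 0.19 × 0.33 = 0.0627.
Non-CYP routes (47%) are unchanged.
Relative clearance = 0.0611 + 0.0441 + 0.0627 + 0.47 = 0.6379.
Because systemic exposure varies inversely with clearance, the combined effect is 1 / 0.6379 = 1.57.

1.57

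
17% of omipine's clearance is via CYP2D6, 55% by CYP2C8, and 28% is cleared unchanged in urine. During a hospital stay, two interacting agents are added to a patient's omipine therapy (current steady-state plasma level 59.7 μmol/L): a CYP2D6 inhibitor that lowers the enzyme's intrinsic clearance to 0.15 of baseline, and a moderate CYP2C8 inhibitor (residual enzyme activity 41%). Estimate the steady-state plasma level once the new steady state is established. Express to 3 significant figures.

The CYP2D6 pathway (17% of clearance) drops to 0.15× activity: 0.17 × 0.15 = 0.0255.
The CYP2C8 pathway (55% of clearance) falls to 0.41× activity: 0.55 × 0.41 = 0.2255.
The remaining 28% of clearance is unaffected.
New clearance relative to baseline: 0.0255 + 0.2255 + 0.28 = 0.531.
Steady-state plasma level ∝ 1/CL: new value = 59.7 / 0.531 = 112 μmol/L.

112 μmol/L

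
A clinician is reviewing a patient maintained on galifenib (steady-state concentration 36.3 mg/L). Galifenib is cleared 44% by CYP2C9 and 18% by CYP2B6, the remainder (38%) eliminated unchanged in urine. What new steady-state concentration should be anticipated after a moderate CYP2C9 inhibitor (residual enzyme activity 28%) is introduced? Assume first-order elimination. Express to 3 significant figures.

The CYP2C9 pathway (44% of clearance) falls to 0.28× activity: 0.44 × 0.28 = 0.1232.
CYP2B6 (18%) and the residual 38% are unaffected.
CL_new/CL_old = 0.1232 + 0.18 + 0.38 = 0.6832.
Steady-state concentration ∝ 1/CL, so new value = 36.3 / 0.6832 = 53.1 mg/L.

53.1 mg/L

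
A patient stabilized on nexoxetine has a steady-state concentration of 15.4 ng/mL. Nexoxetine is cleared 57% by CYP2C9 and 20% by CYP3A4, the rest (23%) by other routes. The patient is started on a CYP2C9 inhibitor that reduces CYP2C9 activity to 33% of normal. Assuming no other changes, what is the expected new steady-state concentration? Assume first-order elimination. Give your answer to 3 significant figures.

The CYP2C9 pathway (57% of clearance) drops to 0.33× activity: 0.57 × 0.33 = 0.1881.
CYP3A4 (20%) and the residual 23% are unaffected.
CL_new/CL_old = 0.1881 + 0.2 + 0.23 = 0.6181.
New steady-state concentration = baseline ÷ relative clearance = 15.4 / 0.6181 = 24.9 ng/mL.

24.9 ng/mL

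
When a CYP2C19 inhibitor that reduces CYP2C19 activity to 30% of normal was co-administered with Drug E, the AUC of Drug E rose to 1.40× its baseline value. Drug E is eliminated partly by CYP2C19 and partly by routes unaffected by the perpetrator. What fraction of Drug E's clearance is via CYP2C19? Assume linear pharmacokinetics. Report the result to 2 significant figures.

0.41

CL'/CL = 1 / 1.40 = 0.7143
0.3·fm + (1 − fm) = 0.7143
fm = (0.7143 − 1) / (0.3 − 1) = 0.41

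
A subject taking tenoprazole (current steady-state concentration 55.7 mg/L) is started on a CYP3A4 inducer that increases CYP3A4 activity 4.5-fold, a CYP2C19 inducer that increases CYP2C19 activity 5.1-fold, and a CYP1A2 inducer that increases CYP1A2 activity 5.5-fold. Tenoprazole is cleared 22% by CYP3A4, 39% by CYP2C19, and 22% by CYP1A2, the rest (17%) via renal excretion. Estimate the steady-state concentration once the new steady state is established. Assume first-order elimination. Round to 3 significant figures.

The CYP3A4 pathway (22% of clearance) rises to 4.5× activity: 0.22 × 4.5 = 0.99.
The CYP2C19 pathway (39% of clearance) increases to 5.1× activity: 0.39 × 5.1 = 1.989.
The CYP1A2 pathway (22% of clearance) increases to 5.5× activity: 0.22 × 5.5 = 1.21.
The remaining 17% of clearance is unaffected.
New clearance relative to baseline: 0.99 + 1.989 + 1.21 + 0.17 = 4.359.
Dividing the baseline by the relative clearance: 55.7 / 4.359 = 12.8 mg/L.

12.8 mg/L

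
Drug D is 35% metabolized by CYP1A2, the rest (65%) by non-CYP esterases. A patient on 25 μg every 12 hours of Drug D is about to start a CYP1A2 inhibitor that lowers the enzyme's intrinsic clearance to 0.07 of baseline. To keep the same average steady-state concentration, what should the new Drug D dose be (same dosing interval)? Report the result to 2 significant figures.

The CYP1A2 pathway (35% of clearance) drops to 0.07× activity: 0.35 × 0.07 = 0.0245.
Non-CYP routes (65%) are unchanged.
CL_new/CL_old = 0.0245 + 0.65 = 0.6745.
To maintain the same steady-state level, dose must scale with clearance: new dose = 25 × 0.6745 = 17 μg.

17 μg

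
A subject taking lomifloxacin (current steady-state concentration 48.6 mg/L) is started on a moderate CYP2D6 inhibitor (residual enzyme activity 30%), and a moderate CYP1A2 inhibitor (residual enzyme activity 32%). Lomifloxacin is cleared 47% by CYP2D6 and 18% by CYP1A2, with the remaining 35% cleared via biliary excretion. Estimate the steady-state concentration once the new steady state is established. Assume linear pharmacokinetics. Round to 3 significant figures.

88.6 mg/L

CYP2D6: 0.47 × 0.3 = 0.141
CYP1A2: 0.18 × 0.32 = 0.0576
Other: 0.35 (unchanged)
New clearance relative to baseline: 0.141 + 0.0576 + 0.35 = 0.5486.
New steady-state concentration = 48.6 / 0.5486 = 88.6 mg/L (concentration scales inversely with clearance).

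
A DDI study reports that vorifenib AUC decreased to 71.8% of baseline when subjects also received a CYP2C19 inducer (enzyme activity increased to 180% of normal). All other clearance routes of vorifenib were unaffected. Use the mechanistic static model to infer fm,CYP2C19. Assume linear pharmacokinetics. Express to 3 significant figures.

0.491

CL'/CL = 1 / 0.718 = 1.393
1.8·fm + (1 − fm) = 1.393
fm = (1.393 − 1) / (1.8 − 1) = 0.491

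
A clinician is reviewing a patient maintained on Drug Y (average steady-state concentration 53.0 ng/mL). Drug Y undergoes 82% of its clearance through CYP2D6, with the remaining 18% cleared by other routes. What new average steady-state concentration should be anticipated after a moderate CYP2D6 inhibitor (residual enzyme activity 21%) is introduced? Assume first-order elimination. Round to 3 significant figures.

150 ng/mL

CYP2D6: 0.82 × 0.21 = 0.1722
Other: 0.18 (unchanged)
CL_new/CL_old = 0.1722 + 0.18 = 0.3522.
With dosing unchanged, average steady-state concentration scales as 1/CL: 53.0 / 0.3522 = 150 ng/mL.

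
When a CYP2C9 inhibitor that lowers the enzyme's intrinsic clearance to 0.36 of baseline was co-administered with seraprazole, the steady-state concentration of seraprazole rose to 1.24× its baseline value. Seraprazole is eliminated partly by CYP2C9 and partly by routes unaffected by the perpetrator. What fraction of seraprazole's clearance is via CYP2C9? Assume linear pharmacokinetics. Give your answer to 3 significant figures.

0.302

Let x = fm,CYP2C9. Because steady-state concentration ∝ 1/CL, relative clearance fell to 1/1.24 = 0.8065.
Setting x·0.36 + (1 − x) = 0.8065 and solving: x = (0.8065 − 1)/(0.36 − 1) = 0.302.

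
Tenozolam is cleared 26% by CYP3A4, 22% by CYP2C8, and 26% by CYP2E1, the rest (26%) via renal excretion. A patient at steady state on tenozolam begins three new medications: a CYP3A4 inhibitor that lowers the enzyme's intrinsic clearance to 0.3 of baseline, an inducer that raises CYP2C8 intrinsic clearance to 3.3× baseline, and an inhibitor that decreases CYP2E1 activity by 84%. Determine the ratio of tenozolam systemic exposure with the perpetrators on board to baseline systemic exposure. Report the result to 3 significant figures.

0.904

The CYP3A4 pathway (26% of clearance) drops to 0.3× activity: 0.26 × 0.3 = 0.078.
The CYP2C8 pathway (22% of clearance) rises to 3.3× activity: 0.22 × 3.3 = 0.726.
The CYP2E1 pathway (26% of clearance) is reduced to 0.16× activity: 0.26 × 0.16 = 0.0416.
Non-CYP routes (26%) are unchanged.
Relative clearance = 0.078 + 0.726 + 0.0416 + 0.26 = 1.1056.
Systemic exposure ∝ 1/CL: fold-change = 1 / 1.1056 = 0.904.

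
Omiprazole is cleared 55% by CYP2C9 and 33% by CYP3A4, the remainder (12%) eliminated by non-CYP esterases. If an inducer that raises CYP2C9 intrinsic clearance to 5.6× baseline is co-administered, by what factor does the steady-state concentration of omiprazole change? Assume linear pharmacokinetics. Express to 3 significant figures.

0.283

The CYP2C9 pathway (55% of clearance) increases to 5.6× activity: 0.55 × 5.6 = 3.08.
CYP3A4 (33%) and the residual 12% are unaffected.
Relative clearance = 3.08 + 0.33 + 0.12 = 3.53.
Since steady-state concentration ∝ 1/CL, the ratio is 1 / 3.53 = 0.283.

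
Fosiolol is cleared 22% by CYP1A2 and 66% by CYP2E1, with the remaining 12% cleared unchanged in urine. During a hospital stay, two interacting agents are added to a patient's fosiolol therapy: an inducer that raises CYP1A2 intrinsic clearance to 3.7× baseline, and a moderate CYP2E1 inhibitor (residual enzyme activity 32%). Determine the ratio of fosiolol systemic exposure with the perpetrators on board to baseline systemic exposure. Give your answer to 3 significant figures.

0.873

CYP1A2: 0.22 × 3.7 = 0.814
CYP2E1: 0.66 × 0.32 = 0.2112
Other: 0.12 (unchanged)
New clearance relative to baseline: 0.814 + 0.2112 + 0.12 = 1.1452.
Net systemic exposure ratio = 1 / 1.1452 = 0.873.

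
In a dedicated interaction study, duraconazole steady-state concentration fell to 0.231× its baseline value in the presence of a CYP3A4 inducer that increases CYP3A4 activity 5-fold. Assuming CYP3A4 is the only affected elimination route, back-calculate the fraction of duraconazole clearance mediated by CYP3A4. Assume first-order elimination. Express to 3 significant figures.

Let fm be the CYP3A4 fraction. New clearance relative to baseline = fm × 5 + (1 − fm).
Steady-state concentration ratio = 1 / (new CL fraction), so new CL fraction = 1 / 0.231 = 4.329.
fm × 5 + 1 − fm = 4.329  ⇒  fm × (5 − 1) = 3.329  ⇒  fm = 0.832.

0.832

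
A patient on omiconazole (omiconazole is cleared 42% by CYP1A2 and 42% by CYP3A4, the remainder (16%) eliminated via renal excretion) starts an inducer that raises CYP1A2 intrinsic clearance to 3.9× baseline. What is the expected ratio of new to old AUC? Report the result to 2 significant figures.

0.45

The CYP1A2 pathway (42% of clearance) rises to 3.9× activity: 0.42 × 3.9 = 1.638.
CYP3A4 (42%) and the residual 16% are unaffected.
New clearance relative to baseline: 1.638 + 0.42 + 0.16 = 2.218.
AUC is inversely proportional to clearance, so the fold-change is 1 / 2.218 = 0.45.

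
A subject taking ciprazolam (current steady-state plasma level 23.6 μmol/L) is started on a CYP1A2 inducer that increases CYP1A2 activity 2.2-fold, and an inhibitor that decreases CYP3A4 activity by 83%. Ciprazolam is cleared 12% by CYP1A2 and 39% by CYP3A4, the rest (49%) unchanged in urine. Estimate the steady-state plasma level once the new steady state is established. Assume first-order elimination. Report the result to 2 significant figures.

29 μmol/L

The CYP1A2 pathway (12% of clearance) is boosted to 2.2× activity: 0.12 × 2.2 = 0.264.
The CYP3A4 pathway (39% of clearance) falls to 0.17× activity: 0.39 × 0.17 = 0.0663.
The remaining 49% of clearance is unaffected.
Relative clearance = 0.264 + 0.0663 + 0.49 = 0.8203.
Steady-state plasma level ∝ 1/CL: new value = 23.6 / 0.8203 = 29 μmol/L.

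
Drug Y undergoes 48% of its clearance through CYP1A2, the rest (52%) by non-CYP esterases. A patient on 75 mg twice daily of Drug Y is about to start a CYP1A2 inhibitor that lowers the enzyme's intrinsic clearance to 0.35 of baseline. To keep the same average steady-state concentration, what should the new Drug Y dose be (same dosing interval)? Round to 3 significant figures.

The CYP1A2 pathway (48% of clearance) drops to 0.35× activity: 0.48 × 0.35 = 0.168.
Non-CYP routes (52%) are unchanged.
New clearance relative to baseline: 0.168 + 0.52 = 0.688.
Exposure is unchanged when dose changes in proportion to clearance. New dose = 75 mg × 0.688 = 51.6 mg.

51.6 mg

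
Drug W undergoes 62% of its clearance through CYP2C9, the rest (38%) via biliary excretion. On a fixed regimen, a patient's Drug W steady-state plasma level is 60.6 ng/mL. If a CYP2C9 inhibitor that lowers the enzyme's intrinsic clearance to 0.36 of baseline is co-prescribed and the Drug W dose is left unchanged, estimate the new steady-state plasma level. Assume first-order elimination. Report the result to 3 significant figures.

100 ng/mL

The CYP2C9 pathway (62% of clearance) drops to 0.36× activity: 0.62 × 0.36 = 0.2232.
Non-CYP routes (38%) are unchanged.
CL_new/CL_old = 0.2232 + 0.38 = 0.6032.
Steady-state plasma level ∝ 1/CL, so new value = 60.6 / 0.6032 = 100 ng/mL.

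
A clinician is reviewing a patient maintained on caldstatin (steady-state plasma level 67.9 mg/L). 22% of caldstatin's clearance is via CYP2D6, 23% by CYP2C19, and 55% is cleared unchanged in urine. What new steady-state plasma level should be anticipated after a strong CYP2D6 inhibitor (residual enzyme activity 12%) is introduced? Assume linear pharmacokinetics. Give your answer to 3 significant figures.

CYP2D6: 0.22 × 0.12 = 0.0264
CYP2C19: 0.23 (unchanged)
Other: 0.55 (unchanged)
Relative clearance = 0.0264 + 0.23 + 0.55 = 0.8064.
With dosing unchanged, steady-state plasma level scales as 1/CL: 67.9 / 0.8064 = 84.2 mg/L.

84.2 mg/L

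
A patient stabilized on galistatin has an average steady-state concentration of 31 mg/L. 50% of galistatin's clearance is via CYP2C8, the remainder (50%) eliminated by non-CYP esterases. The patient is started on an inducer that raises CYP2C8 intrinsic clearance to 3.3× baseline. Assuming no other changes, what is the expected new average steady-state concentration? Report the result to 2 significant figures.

The CYP2C8 pathway (50% of clearance) increases to 3.3× activity: 0.5 × 3.3 = 1.65.
Non-CYP routes (50%) are unchanged.
Relative clearance = 1.65 + 0.5 = 2.15.
Average steady-state concentration ∝ 1/CL, so new value = 31 / 2.15 = 14 mg/L.

14 mg/L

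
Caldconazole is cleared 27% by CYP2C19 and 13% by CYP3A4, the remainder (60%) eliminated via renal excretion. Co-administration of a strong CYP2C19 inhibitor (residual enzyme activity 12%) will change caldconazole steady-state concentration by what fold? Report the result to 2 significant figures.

1.3

The CYP2C19 pathway (27% of clearance) falls to 0.12× activity: 0.27 × 0.12 = 0.0324.
CYP3A4 (13%) and the residual 60% are unaffected.
Relative clearance = 0.0324 + 0.13 + 0.6 = 0.7624.
Steady-state concentration is inversely proportional to clearance, so the fold-change is 1 / 0.7624 = 1.3.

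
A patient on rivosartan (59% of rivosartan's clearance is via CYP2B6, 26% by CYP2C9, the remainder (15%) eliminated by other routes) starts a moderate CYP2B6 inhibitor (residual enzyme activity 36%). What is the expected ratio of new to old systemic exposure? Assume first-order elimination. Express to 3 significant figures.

The CYP2B6 pathway (59% of clearance) is reduced to 0.36× activity: 0.59 × 0.36 = 0.2124.
CYP2C9 (26%) and the residual 15% are unaffected.
New clearance relative to baseline: 0.2124 + 0.26 + 0.15 = 0.6224.
Systemic exposure is inversely proportional to clearance, so the fold-change is 1 / 0.6224 = 1.61.

1.61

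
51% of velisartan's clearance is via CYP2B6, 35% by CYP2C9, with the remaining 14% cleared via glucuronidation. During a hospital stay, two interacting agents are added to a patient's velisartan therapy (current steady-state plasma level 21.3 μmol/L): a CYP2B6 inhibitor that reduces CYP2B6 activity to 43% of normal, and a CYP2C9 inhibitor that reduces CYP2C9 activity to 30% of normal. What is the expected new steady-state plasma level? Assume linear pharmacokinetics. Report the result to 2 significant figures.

46 μmol/L

The CYP2B6 pathway (51% of clearance) drops to 0.43× activity: 0.51 × 0.43 = 0.2193.
The CYP2C9 pathway (35% of clearance) is reduced to 0.3× activity: 0.35 × 0.3 = 0.105.
Non-CYP routes (14%) are unchanged.
Relative clearance = 0.2193 + 0.105 + 0.14 = 0.4643.
New steady-state plasma level = 21.3 / 0.4643 = 46 μmol/L (concentration scales inversely with clearance).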